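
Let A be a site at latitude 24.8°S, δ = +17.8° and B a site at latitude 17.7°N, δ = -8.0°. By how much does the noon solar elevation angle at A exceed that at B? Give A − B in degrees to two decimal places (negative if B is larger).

-16.90°

A: 90° − |-24.8 − (17.8)| = 47.40°.
B: 90° − |17.7 − (-8.0)| = 64.30°.
A − B = 47.40 − 64.30 = -16.90°.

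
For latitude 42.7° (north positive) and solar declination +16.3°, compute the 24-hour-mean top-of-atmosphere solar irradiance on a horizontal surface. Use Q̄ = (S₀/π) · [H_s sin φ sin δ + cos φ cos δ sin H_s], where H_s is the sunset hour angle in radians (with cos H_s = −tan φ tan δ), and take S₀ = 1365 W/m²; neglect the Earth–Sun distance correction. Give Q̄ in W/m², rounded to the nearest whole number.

−tan φ tan δ = −(0.9228)(0.2924) = -0.2698; H_s = arccos(-0.2698) = 105.65°. In radians, H_s = 1.8439.
H_s sin φ sin δ = 1.8439 × 0.6782 × 0.2807 = 0.3510.
cos φ cos δ sin H_s = 0.7349 × 0.9598 × 0.9629 = 0.6792.
Q̄ = (1365/π) × (0.3510 + 0.6792) = 434.49 × 1.0302 = 447.61 W/m².

448 W/m²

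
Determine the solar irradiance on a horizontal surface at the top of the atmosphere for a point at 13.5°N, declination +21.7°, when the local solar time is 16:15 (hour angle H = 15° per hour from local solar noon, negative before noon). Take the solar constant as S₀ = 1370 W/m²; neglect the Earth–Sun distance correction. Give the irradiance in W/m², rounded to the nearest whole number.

666 W/m²

Hour angle H = 15° × (16.25 − 12) = 63.75°.
cos θ_z = sin φ sin δ + cos φ cos δ cos H = (0.2334)(0.3697) + (0.9724)(0.9291)(0.4423) = 0.4859.
Top-of-atmosphere irradiance = S₀ cos θ_z = 1370 × 0.4859 = 665.68 W/m².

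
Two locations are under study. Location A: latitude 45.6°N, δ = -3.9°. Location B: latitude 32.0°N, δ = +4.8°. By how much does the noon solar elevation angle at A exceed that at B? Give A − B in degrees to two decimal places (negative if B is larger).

-22.30°

A: 90° − |45.6 − (-3.9)| = 40.50°.
B: 90° − |32.0 − (4.8)| = 62.80°.
A − B = 40.50 − 62.80 = -22.30°.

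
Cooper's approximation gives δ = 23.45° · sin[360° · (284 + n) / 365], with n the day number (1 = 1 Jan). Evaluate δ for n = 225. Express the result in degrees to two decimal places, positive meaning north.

360 × (284 + 225) / 365 = 502.027°; sin(502.027°) = 0.6153.
δ = 23.45 × 0.6153 = 14.429° ≈ +14.43°.

+14.43°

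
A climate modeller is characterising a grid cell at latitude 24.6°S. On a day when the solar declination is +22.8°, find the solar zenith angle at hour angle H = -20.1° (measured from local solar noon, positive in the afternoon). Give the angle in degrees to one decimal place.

51.3°

With φ = -24.6°, δ = 22.8°, H = -20.10°: sin φ sin δ = -0.1613, cos φ cos δ cos H = 0.7871, so cos θ_z = 0.6258.
θ_z = arccos(0.6258) = 51.26°.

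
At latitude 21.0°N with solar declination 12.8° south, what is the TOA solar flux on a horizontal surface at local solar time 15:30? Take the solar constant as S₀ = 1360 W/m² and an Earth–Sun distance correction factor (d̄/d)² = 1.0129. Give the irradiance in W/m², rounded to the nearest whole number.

Hour angle H = 15° × (15.5 − 12) = 52.50°.
With φ = 21.0°, δ = -12.8°, H = 52.50°: sin φ sin δ = -0.0794, cos φ cos δ cos H = 0.5542, so cos θ_z = 0.4748.
Top-of-atmosphere irradiance = S₀ (d̄/d)² cos θ_z = 1360 × 1.0129 × 0.4748 = 654.06 W/m².

654 W/m²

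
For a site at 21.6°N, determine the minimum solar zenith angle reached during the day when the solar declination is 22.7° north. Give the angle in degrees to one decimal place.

1.1°

At local solar noon the hour angle is zero, so the zenith angle is |φ − δ| = |21.6° − (22.7°)| = 1.1°.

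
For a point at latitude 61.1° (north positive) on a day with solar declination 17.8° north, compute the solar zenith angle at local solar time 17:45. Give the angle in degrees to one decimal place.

Hour angle H = 15° × (17.75 − 12) = 86.25°.
cos θ_z = sin(61.1°) sin(17.8°) + cos(61.1°) cos(17.8°) cos(86.25°) = 0.2676 + 0.0301 = 0.2977.
θ_z = arccos(0.2977) = 72.68°.

72.7°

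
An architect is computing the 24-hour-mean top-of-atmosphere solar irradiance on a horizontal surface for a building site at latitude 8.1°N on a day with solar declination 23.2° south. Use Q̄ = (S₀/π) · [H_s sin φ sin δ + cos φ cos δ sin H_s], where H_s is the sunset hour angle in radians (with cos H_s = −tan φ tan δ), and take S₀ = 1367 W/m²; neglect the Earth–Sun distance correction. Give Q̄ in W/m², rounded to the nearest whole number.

cos H_s = −tan(8.1°) · tan(-23.2°) = 0.0610, so H_s = arccos(0.0610) = 86.50°. In radians, H_s = 1.5097.
H_s sin φ sin δ = 1.5097 × 0.1409 × -0.3939 = -0.0838.
cos φ cos δ sin H_s = 0.9900 × 0.9191 × 0.9981 = 0.9082.
Q̄ = (1367/π) × (-0.0838 + 0.9082) = 435.13 × 0.8244 = 358.72 W/m².

359 W/m²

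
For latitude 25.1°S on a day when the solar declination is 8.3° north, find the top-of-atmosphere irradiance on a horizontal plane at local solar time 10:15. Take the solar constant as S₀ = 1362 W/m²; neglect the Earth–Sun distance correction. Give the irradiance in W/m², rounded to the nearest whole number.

1011 W/m²

Hour angle H = 15° × (10.25 − 12) = -26.25°.
cos θ_z = sin φ sin δ + cos φ cos δ cos H = (-0.4242)(0.1444) + (0.9056)(0.9895)(0.8969) = 0.7424.
Top-of-atmosphere irradiance = S₀ cos θ_z = 1362 × 0.7424 = 1011.15 W/m².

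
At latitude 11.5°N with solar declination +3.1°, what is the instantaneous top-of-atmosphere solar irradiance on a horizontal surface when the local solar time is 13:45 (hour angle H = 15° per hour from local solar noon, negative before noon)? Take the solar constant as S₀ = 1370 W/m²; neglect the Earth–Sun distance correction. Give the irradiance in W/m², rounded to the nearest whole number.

Hour angle H = 15° × (13.75 − 12) = 26.25°.
With φ = 11.5°, δ = 3.1°, H = 26.25°: sin φ sin δ = 0.0108, cos φ cos δ cos H = 0.8776, so cos θ_z = 0.8884.
Top-of-atmosphere irradiance = S₀ cos θ_z = 1370 × 0.8884 = 1217.11 W/m².

1217 W/m²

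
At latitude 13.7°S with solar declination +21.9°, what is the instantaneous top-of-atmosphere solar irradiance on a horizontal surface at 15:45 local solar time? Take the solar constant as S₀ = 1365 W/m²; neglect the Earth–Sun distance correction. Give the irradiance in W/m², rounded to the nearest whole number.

Hour angle H = 15° × (15.75 − 12) = 56.25°.
With φ = -13.7°, δ = 21.9°, H = 56.25°: sin φ sin δ = -0.0883, cos φ cos δ cos H = 0.5008, so cos θ_z = 0.4125.
Top-of-atmosphere irradiance = S₀ cos θ_z = 1365 × 0.4125 = 563.06 W/m².

563 W/m²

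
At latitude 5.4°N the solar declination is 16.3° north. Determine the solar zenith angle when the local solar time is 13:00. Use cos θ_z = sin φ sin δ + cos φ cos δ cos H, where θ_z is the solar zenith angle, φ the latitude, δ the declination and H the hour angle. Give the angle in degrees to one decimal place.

Hour angle H = 15° × (13 − 12) = 15.00°.
cos θ_z = sin(5.4°) sin(16.3°) + cos(5.4°) cos(16.3°) cos(15.00°) = 0.0264 + 0.9230 = 0.9494.
θ_z = arccos(0.9494) = 18.30°.

18.3°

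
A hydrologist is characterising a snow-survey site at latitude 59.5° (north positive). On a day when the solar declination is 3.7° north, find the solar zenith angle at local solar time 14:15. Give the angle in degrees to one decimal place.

Hour angle H = 15° × (14.25 − 12) = 33.75°.
cos θ_z = sin(59.5°) sin(3.7°) + cos(59.5°) cos(3.7°) cos(33.75°) = 0.0556 + 0.4211 = 0.4767.
θ_z = arccos(0.4767) = 61.53°.

61.5°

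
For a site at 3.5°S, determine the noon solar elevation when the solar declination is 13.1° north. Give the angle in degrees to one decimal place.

At local solar noon the hour angle is zero, so the elevation is 90° − |φ − δ| = 90° − |-3.5° − (13.1°)| = 90° − 16.6° = 73.4°.

73.4°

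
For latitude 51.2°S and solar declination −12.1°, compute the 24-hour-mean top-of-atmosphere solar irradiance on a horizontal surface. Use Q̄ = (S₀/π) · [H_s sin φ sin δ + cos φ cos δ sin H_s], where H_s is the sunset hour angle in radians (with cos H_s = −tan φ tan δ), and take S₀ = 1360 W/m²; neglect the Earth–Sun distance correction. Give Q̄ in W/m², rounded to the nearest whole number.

−tan φ tan δ = −(-1.2437)(-0.2144) = -0.2666; H_s = arccos(-0.2666) = 105.46°. In radians, H_s = 1.8406.
H_s sin φ sin δ = 1.8406 × -0.7793 × -0.2096 = 0.3006.
cos φ cos δ sin H_s = 0.6266 × 0.9778 × 0.9638 = 0.5905.
Q̄ = (1360/π) × (0.3006 + 0.5905) = 432.90 × 0.8911 = 385.76 W/m².

386 W/m²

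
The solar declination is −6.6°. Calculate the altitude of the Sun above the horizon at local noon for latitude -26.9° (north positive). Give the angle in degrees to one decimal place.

At local solar noon the hour angle is zero, so the elevation is 90° − |φ − δ| = 90° − |-26.9° − (-6.6°)| = 90° − 20.3° = 69.7°.

69.7°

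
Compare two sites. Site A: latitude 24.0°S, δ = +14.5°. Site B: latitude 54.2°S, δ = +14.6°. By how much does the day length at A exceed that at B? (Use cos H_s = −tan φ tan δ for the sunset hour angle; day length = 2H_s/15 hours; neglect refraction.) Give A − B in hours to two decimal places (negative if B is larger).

A: H_s = arccos(−tan -24.0° · tan 14.5°) = 83.39°, so 2H_s/15 = 11.1187 h.
B: H_s = arccos(−tan -54.2° · tan 14.6°) = 68.83°, so 2H_s/15 = 9.1773 h.
A − B = 11.1187 − 9.1773 = 1.9414 h.

+1.94 h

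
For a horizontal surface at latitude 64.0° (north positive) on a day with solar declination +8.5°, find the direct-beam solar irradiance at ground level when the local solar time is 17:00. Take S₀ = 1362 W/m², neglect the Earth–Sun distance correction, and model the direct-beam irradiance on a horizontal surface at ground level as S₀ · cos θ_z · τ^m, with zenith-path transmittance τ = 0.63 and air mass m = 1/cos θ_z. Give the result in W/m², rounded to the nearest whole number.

Hour angle H = 15° × (17 − 12) = 75.00°.
cos θ_z = sin(64.0°) sin(8.5°) + cos(64.0°) cos(8.5°) cos(75.00°) = 0.1329 + 0.1122 = 0.2451.
Air mass m = 1/cos θ_z = 1/0.2451 = 4.080; τ^m = 0.63^4.080 = 0.1518.
Surface direct beam = 1362 × 0.2451 × 0.1518 = 50.67 W/m².

51 W/m²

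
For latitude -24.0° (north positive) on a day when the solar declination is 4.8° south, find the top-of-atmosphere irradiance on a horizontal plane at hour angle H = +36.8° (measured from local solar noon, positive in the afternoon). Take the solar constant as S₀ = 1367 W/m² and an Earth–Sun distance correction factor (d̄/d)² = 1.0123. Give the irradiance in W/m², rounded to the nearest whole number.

1056 W/m²

With φ = -24.0°, δ = -4.8°, H = 36.80°: sin φ sin δ = 0.0340, cos φ cos δ cos H = 0.7289, so cos θ_z = 0.7629.
Top-of-atmosphere irradiance = S₀ (d̄/d)² cos θ_z = 1367 × 1.0123 × 0.7629 = 1055.71 W/m².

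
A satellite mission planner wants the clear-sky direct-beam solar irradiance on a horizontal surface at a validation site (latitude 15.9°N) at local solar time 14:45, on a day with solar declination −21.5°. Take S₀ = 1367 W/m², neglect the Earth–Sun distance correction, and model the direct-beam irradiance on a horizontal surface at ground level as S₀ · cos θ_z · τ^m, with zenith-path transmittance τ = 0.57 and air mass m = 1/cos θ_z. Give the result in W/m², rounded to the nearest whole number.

293 W/m²

Hour angle H = 15° × (14.75 − 12) = 41.25°.
cos θ_z = sin φ sin δ + cos φ cos δ cos H = (0.2740)(-0.3665) + (0.9617)(0.9304)(0.7518) = 0.5723.
Air mass m = 1/cos θ_z = 1/0.5723 = 1.747; τ^m = 0.57^1.747 = 0.3746.
Surface direct beam = 1367 × 0.5723 × 0.3746 = 293.06 W/m².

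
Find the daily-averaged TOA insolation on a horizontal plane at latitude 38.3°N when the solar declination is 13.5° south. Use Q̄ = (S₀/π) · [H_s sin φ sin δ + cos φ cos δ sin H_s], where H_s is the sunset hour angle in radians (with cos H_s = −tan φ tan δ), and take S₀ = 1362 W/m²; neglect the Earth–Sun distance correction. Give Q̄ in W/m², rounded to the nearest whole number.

The sunset hour angle satisfies cos H_s = −tan φ tan δ = 0.1896, giving H_s = 79.07°. In radians, H_s = 1.3800.
H_s sin φ sin δ = 1.3800 × 0.6198 × -0.2334 = -0.1996.
cos φ cos δ sin H_s = 0.7848 × 0.9724 × 0.9819 = 0.7493.
Q̄ = (1362/π) × (-0.1996 + 0.7493) = 433.54 × 0.5497 = 238.32 W/m².

238 W/m²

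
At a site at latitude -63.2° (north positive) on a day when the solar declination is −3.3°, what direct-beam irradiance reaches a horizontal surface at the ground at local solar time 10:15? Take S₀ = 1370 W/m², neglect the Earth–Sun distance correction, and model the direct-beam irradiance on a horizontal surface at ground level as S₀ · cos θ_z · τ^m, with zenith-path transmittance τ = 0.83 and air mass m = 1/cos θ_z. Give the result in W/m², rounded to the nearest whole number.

414 W/m²

Hour angle H = 15° × (10.25 − 12) = -26.25°.
With φ = -63.2°, δ = -3.3°, H = -26.25°: sin φ sin δ = 0.0514, cos φ cos δ cos H = 0.4037, so cos θ_z = 0.4551.
Air mass m = 1/cos θ_z = 1/0.4551 = 2.197; τ^m = 0.83^2.197 = 0.6641.
Surface direct beam = 1370 × 0.4551 × 0.6641 = 414.06 W/m².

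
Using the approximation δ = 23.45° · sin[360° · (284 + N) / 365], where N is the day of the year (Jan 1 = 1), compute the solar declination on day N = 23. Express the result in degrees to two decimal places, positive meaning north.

-19.71°

360 × (284 + 23) / 365 = 302.795°; sin(302.795°) = -0.8406.
δ = 23.45 × -0.8406 = -19.712° ≈ -19.71°.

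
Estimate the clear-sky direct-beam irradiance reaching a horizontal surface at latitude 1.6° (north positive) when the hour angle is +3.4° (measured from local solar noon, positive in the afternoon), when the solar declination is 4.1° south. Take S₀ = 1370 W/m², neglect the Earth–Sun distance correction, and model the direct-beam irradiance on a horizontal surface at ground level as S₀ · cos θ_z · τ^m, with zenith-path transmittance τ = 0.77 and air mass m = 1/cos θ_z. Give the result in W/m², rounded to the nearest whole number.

cos θ_z = sin φ sin δ + cos φ cos δ cos H = (0.0279)(-0.0715) + (0.9996)(0.9974)(0.9982) = 0.9932.
Air mass m = 1/cos θ_z = 1/0.9932 = 1.007; τ^m = 0.77^1.007 = 0.7686.
Surface direct beam = 1370 × 0.9932 × 0.7686 = 1045.82 W/m².

1046 W/m²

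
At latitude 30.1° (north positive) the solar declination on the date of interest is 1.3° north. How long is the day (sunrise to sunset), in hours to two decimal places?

12.10 hours

The sunset hour angle satisfies cos H_s = −tan φ tan δ = -0.0132, giving H_s = 90.76°.
Day length = 2 H_s / 15° h⁻¹ = 181.52° / 15 = 12.101 h.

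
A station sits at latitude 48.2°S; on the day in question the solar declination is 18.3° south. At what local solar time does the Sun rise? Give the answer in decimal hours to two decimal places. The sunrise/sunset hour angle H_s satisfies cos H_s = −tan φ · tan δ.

cos H_s = −tan(-48.2°) · tan(-18.3°) = -0.3699, so H_s = arccos(-0.3699) = 111.71°.
Sunrise is at 12 − H_s/15 = 12 − 7.447 = 4.553 h local solar time.

4.55 h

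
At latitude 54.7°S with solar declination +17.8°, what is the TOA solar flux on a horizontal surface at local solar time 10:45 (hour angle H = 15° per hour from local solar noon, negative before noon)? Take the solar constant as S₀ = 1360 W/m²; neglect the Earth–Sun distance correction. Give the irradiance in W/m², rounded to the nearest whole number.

369 W/m²

Hour angle H = 15° × (10.75 − 12) = -18.75°.
cos θ_z = sin φ sin δ + cos φ cos δ cos H = (-0.8161)(0.3057) + (0.5779)(0.9521)(0.9469) = 0.2715.
Top-of-atmosphere irradiance = S₀ cos θ_z = 1360 × 0.2715 = 369.24 W/m².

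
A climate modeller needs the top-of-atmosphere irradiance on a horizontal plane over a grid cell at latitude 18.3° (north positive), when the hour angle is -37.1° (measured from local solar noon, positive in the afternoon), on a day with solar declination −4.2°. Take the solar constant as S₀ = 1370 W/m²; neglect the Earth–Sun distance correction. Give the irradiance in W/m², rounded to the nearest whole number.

With φ = 18.3°, δ = -4.2°, H = -37.10°: sin φ sin δ = -0.0230, cos φ cos δ cos H = 0.7552, so cos θ_z = 0.7322.
Top-of-atmosphere irradiance = S₀ cos θ_z = 1370 × 0.7322 = 1003.11 W/m².

1003 W/m²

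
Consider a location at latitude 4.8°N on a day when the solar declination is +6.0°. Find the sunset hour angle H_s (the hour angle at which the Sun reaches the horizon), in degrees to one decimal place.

90.5°

The sunset hour angle satisfies cos H_s = −tan φ tan δ = -0.0088, giving H_s = 90.50°.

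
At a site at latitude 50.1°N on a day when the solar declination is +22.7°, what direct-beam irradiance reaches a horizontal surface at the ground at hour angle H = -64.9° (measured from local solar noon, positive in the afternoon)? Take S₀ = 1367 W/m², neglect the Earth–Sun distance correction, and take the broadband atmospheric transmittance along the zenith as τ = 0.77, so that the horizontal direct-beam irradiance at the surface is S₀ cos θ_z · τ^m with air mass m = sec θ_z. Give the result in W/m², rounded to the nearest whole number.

With φ = 50.1°, δ = 22.7°, H = -64.90°: sin φ sin δ = 0.2961, cos φ cos δ cos H = 0.2510, so cos θ_z = 0.5471.
Air mass m = 1/cos θ_z = 1/0.5471 = 1.828; τ^m = 0.77^1.828 = 0.6202.
Surface direct beam = 1367 × 0.5471 × 0.6202 = 463.84 W/m².

464 W/m²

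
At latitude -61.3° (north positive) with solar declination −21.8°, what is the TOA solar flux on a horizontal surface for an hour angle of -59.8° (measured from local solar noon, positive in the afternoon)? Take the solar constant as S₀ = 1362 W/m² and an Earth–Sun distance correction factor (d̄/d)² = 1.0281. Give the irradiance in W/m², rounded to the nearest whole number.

cos θ_z = sin(-61.3°) sin(-21.8°) + cos(-61.3°) cos(-21.8°) cos(-59.80°) = 0.3257 + 0.2243 = 0.5500.
Top-of-atmosphere irradiance = S₀ (d̄/d)² cos θ_z = 1362 × 1.0281 × 0.5500 = 770.15 W/m².

770 W/m²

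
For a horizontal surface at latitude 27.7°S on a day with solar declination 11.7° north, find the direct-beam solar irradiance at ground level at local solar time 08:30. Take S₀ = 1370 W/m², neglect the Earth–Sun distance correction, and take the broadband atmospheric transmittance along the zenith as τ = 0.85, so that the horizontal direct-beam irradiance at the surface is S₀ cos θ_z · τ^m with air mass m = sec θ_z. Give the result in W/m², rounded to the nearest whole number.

Hour angle H = 15° × (8.5 − 12) = -52.50°.
cos θ_z = sin(-27.7°) sin(11.7°) + cos(-27.7°) cos(11.7°) cos(-52.50°) = -0.0943 + 0.5278 = 0.4335.
Air mass m = 1/cos θ_z = 1/0.4335 = 2.307; τ^m = 0.85^2.307 = 0.6873.
Surface direct beam = 1370 × 0.4335 × 0.6873 = 408.18 W/m².

408 W/m²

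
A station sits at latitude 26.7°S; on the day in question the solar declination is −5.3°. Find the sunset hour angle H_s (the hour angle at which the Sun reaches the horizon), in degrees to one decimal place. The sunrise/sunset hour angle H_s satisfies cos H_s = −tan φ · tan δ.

92.7°

The sunset hour angle satisfies cos H_s = −tan φ tan δ = -0.0467, giving H_s = 92.68°.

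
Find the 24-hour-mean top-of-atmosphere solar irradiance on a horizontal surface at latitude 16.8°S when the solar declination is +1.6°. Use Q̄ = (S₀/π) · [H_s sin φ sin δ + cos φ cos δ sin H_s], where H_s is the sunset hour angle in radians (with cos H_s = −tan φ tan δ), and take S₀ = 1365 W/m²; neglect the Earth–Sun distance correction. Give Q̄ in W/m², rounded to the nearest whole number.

410 W/m²

cos H_s = −tan(-16.8°) · tan(1.6°) = 0.0084, so H_s = arccos(0.0084) = 89.52°. In radians, H_s = 1.5624.
H_s sin φ sin δ = 1.5624 × -0.2890 × 0.0279 = -0.0126.
cos φ cos δ sin H_s = 0.9573 × 0.9996 × 1.0000 = 0.9569.
Q̄ = (1365/π) × (-0.0126 + 0.9569) = 434.49 × 0.9443 = 410.29 W/m².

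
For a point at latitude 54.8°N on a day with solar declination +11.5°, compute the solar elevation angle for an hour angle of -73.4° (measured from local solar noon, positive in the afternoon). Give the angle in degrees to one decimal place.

cos θ_z = sin(54.8°) sin(11.5°) + cos(54.8°) cos(11.5°) cos(-73.40°) = 0.1629 + 0.1614 = 0.3243.
θ_z = arccos(0.3243) = 71.08°, so the elevation is 90° − 71.08° = 18.92°.

18.9°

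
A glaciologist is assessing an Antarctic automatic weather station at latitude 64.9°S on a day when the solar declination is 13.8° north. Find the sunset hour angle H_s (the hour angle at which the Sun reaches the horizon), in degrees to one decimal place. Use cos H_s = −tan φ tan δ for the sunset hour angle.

58.4°

−tan φ tan δ = −(-2.1348)(0.2456) = 0.5243; H_s = arccos(0.5243) = 58.38°.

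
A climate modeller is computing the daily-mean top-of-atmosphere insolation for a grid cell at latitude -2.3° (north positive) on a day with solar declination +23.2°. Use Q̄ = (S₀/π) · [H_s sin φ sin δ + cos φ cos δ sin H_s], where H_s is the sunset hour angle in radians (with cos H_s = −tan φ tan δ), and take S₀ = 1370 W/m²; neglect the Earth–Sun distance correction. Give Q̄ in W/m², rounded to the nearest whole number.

−tan φ tan δ = −(-0.0402)(0.4286) = 0.0172; H_s = arccos(0.0172) = 89.01°. In radians, H_s = 1.5535.
H_s sin φ sin δ = 1.5535 × -0.0401 × 0.3939 = -0.0245.
cos φ cos δ sin H_s = 0.9992 × 0.9191 × 0.9999 = 0.9183.
Q̄ = (1370/π) × (-0.0245 + 0.9183) = 436.08 × 0.8938 = 389.77 W/m².

390 W/m²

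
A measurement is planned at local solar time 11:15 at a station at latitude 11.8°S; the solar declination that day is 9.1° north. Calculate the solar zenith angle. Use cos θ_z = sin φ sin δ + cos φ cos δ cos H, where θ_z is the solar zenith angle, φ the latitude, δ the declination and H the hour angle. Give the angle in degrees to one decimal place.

23.7°

Hour angle H = 15° × (11.25 − 12) = -11.25°.
cos θ_z = sin(-11.8°) sin(9.1°) + cos(-11.8°) cos(9.1°) cos(-11.25°) = -0.0323 + 0.9480 = 0.9157.
θ_z = arccos(0.9157) = 23.69°.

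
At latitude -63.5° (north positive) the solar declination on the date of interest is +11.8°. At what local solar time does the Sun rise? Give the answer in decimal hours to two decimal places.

The sunset hour angle satisfies cos H_s = −tan φ tan δ = 0.4190, giving H_s = 65.23°.
Sunrise is at 12 − H_s/15 = 12 − 4.349 = 7.651 h local solar time.

7.65 h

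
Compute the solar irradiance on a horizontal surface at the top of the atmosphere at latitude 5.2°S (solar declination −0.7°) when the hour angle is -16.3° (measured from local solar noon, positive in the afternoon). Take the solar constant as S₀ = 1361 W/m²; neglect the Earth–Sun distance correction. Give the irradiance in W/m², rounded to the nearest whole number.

1302 W/m²

cos θ_z = sin φ sin δ + cos φ cos δ cos H = (-0.0906)(-0.0122) + (0.9959)(0.9999)(0.9598) = 0.9569.
Top-of-atmosphere irradiance = S₀ cos θ_z = 1361 × 0.9569 = 1302.34 W/m².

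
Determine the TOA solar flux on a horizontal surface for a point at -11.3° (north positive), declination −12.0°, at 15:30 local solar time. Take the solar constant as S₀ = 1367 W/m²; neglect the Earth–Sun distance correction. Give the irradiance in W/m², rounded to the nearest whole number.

854 W/m²

Hour angle H = 15° × (15.5 − 12) = 52.50°.
cos θ_z = sin(-11.3°) sin(-12.0°) + cos(-11.3°) cos(-12.0°) cos(52.50°) = 0.0407 + 0.5839 = 0.6246.
Top-of-atmosphere irradiance = S₀ cos θ_z = 1367 × 0.6246 = 853.83 W/m².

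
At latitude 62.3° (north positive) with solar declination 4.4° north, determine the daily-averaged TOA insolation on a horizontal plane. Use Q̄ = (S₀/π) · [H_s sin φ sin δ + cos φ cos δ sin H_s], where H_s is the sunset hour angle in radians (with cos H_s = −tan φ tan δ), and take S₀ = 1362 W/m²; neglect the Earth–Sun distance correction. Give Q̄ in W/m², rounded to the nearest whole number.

−tan φ tan δ = −(1.9047)(0.0769) = -0.1465; H_s = arccos(-0.1465) = 98.42°. In radians, H_s = 1.7178.
H_s sin φ sin δ = 1.7178 × 0.8854 × 0.0767 = 0.1167.
cos φ cos δ sin H_s = 0.4648 × 0.9971 × 0.9892 = 0.4584.
Q̄ = (1362/π) × (0.1167 + 0.4584) = 433.54 × 0.5751 = 249.33 W/m².

249 W/m²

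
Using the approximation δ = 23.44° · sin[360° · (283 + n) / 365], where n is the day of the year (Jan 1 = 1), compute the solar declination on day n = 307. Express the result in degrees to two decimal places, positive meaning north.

-15.66°

360 × (283 + 307) / 365 = 581.918°; sin(581.918°) = -0.6681.
δ = 23.44 × -0.6681 = -15.660° ≈ -15.66°.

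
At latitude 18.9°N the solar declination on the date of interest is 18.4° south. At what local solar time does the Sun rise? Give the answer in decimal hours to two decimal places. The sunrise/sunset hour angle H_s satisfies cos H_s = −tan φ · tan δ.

6.44 h

−tan φ tan δ = −(0.3424)(-0.3327) = 0.1139; H_s = arccos(0.1139) = 83.46°.
Sunrise is at 12 − H_s/15 = 12 − 5.564 = 6.436 h local solar time.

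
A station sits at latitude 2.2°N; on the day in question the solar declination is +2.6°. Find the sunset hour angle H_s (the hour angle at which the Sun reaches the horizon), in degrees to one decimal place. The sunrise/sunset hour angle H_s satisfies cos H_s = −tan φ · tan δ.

90.1°

−tan φ tan δ = −(0.0384)(0.0454) = -0.0017; H_s = arccos(-0.0017) = 90.10°.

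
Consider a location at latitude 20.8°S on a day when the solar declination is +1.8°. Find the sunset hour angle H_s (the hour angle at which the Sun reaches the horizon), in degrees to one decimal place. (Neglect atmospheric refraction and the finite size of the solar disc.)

The sunset hour angle satisfies cos H_s = −tan φ tan δ = 0.0119, giving H_s = 89.32°.

89.3°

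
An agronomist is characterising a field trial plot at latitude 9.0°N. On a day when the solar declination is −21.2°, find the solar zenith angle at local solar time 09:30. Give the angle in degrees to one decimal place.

Hour angle H = 15° × (9.5 − 12) = -37.50°.
cos θ_z = sin φ sin δ + cos φ cos δ cos H = (0.1564)(-0.3616) + (0.9877)(0.9323)(0.7934) = 0.6740.
θ_z = arccos(0.6740) = 47.62°.

47.6°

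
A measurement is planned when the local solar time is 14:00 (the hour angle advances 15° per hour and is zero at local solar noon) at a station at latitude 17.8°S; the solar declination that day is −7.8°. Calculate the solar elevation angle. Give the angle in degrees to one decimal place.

59.1°

Hour angle H = 15° × (14 − 12) = 30.00°.
With φ = -17.8°, δ = -7.8°, H = 30.00°: sin φ sin δ = 0.0415, cos φ cos δ cos H = 0.8169, so cos θ_z = 0.8584.
θ_z = arccos(0.8584) = 30.86°, so the elevation is 90° − 30.86° = 59.14°.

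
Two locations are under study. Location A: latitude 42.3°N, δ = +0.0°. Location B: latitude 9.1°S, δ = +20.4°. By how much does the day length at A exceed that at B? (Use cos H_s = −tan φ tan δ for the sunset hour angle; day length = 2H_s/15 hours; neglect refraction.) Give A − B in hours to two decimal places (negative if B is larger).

+0.46 h

A: H_s = arccos(−tan 42.3° · tan 0.0°) = 90.00°, so 2H_s/15 = 12.0000 h.
B: H_s = arccos(−tan -9.1° · tan 20.4°) = 86.58°, so 2H_s/15 = 11.5440 h.
A − B = 12.0000 − 11.5440 = 0.4560 h.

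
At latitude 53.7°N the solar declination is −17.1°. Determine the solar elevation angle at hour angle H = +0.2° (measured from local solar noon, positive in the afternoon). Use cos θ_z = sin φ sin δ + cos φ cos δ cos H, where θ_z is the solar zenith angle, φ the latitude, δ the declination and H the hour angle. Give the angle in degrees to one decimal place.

19.2°

With φ = 53.7°, δ = -17.1°, H = 0.20°: sin φ sin δ = -0.2370, cos φ cos δ cos H = 0.5658, so cos θ_z = 0.3288.
θ_z = arccos(0.3288) = 70.80°, so the elevation is 90° − 70.80° = 19.20°.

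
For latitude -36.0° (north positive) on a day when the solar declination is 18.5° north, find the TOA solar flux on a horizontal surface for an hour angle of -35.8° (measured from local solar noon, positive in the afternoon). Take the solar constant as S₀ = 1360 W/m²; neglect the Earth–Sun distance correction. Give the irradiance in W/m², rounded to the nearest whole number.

cos θ_z = sin(-36.0°) sin(18.5°) + cos(-36.0°) cos(18.5°) cos(-35.80°) = -0.1865 + 0.6223 = 0.4358.
Top-of-atmosphere irradiance = S₀ cos θ_z = 1360 × 0.4358 = 592.69 W/m².

593 W/m²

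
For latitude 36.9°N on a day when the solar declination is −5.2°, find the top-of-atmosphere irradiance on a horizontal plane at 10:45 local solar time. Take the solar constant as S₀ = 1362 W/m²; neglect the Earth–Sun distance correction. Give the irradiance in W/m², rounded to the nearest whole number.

953 W/m²

Hour angle H = 15° × (10.75 − 12) = -18.75°.
cos θ_z = sin(36.9°) sin(-5.2°) + cos(36.9°) cos(-5.2°) cos(-18.75°) = -0.0544 + 0.7541 = 0.6997.
Top-of-atmosphere irradiance = S₀ cos θ_z = 1362 × 0.6997 = 952.99 W/m².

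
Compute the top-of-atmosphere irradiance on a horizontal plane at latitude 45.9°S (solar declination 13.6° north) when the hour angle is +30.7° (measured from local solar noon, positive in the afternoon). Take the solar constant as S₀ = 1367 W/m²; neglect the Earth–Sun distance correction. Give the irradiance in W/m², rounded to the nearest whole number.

564 W/m²

cos θ_z = sin(-45.9°) sin(13.6°) + cos(-45.9°) cos(13.6°) cos(30.70°) = -0.1689 + 0.5816 = 0.4127.
Top-of-atmosphere irradiance = S₀ cos θ_z = 1367 × 0.4127 = 564.16 W/m².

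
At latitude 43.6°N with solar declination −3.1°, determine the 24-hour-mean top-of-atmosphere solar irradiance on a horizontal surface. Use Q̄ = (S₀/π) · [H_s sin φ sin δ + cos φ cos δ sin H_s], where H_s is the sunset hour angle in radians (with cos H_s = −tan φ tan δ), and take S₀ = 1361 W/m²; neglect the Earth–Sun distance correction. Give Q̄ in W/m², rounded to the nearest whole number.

288 W/m²

The sunset hour angle satisfies cos H_s = −tan φ tan δ = 0.0516, giving H_s = 87.04°. In radians, H_s = 1.5191.
H_s sin φ sin δ = 1.5191 × 0.6896 × -0.0541 = -0.0567.
cos φ cos δ sin H_s = 0.7242 × 0.9985 × 0.9987 = 0.7222.
Q̄ = (1361/π) × (-0.0567 + 0.7222) = 433.22 × 0.6655 = 288.31 W/m².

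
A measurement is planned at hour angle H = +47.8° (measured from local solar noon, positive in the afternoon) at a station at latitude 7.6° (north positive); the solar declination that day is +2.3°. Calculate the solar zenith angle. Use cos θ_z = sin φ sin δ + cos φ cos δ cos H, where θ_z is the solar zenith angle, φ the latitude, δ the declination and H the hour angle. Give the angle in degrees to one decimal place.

47.9°

With φ = 7.6°, δ = 2.3°, H = 47.80°: sin φ sin δ = 0.0053, cos φ cos δ cos H = 0.6653, so cos θ_z = 0.6706.
θ_z = arccos(0.6706) = 47.89°.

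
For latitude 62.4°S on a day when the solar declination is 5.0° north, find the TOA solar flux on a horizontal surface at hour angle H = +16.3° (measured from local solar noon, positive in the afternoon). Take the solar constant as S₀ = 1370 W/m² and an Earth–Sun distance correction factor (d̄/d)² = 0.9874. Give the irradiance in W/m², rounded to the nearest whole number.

cos θ_z = sin(-62.4°) sin(5.0°) + cos(-62.4°) cos(5.0°) cos(16.30°) = -0.0772 + 0.4430 = 0.3658.
Top-of-atmosphere irradiance = S₀ (d̄/d)² cos θ_z = 1370 × 0.9874 × 0.3658 = 494.83 W/m².

495 W/m²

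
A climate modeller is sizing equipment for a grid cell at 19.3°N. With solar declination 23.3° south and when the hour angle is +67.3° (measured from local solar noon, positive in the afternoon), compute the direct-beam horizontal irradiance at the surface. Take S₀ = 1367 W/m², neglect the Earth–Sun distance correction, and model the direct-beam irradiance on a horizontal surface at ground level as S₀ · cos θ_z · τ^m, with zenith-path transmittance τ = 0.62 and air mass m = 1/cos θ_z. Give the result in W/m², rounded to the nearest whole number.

With φ = 19.3°, δ = -23.3°, H = 67.30°: sin φ sin δ = -0.1307, cos φ cos δ cos H = 0.3345, so cos θ_z = 0.2038.
Air mass m = 1/cos θ_z = 1/0.2038 = 4.907; τ^m = 0.62^4.907 = 0.0958.
Surface direct beam = 1367 × 0.2038 × 0.0958 = 26.69 W/m².

27 W/m²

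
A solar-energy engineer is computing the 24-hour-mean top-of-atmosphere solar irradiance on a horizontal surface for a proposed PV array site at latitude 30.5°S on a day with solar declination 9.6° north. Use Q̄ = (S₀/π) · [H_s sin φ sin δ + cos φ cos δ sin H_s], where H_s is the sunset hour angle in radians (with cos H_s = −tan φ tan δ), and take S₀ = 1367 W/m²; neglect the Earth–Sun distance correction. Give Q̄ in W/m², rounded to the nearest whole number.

314 W/m²

The sunset hour angle satisfies cos H_s = −tan φ tan δ = 0.0996, giving H_s = 84.28°. In radians, H_s = 1.4710.
H_s sin φ sin δ = 1.4710 × -0.5075 × 0.1668 = -0.1245.
cos φ cos δ sin H_s = 0.8616 × 0.9860 × 0.9950 = 0.8453.
Q̄ = (1367/π) × (-0.1245 + 0.8453) = 435.13 × 0.7208 = 313.64 W/m².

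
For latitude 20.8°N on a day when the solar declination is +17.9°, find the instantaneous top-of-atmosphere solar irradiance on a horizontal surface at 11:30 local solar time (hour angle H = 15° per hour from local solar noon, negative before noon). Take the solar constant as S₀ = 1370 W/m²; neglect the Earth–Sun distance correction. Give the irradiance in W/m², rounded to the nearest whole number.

1358 W/m²

Hour angle H = 15° × (11.5 − 12) = -7.50°.
cos θ_z = sin(20.8°) sin(17.9°) + cos(20.8°) cos(17.9°) cos(-7.50°) = 0.1091 + 0.8820 = 0.9911.
Top-of-atmosphere irradiance = S₀ cos θ_z = 1370 × 0.9911 = 1357.81 W/m².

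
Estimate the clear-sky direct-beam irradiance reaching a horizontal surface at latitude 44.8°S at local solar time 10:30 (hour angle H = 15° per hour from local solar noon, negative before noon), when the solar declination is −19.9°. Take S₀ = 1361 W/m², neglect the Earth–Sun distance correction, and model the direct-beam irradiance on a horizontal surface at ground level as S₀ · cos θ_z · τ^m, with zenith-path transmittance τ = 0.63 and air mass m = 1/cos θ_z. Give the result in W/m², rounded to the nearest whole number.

679 W/m²

Hour angle H = 15° × (10.5 − 12) = -22.50°.
With φ = -44.8°, δ = -19.9°, H = -22.50°: sin φ sin δ = 0.2398, cos φ cos δ cos H = 0.6164, so cos θ_z = 0.8562.
Air mass m = 1/cos θ_z = 1/0.8562 = 1.168; τ^m = 0.63^1.168 = 0.5829.
Surface direct beam = 1361 × 0.8562 × 0.5829 = 679.25 W/m².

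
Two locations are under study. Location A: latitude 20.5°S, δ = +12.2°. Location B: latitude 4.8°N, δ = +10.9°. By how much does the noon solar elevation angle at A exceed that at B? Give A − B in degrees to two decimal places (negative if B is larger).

-26.60°

A: 90° − |-20.5 − (12.2)| = 57.30°.
B: 90° − |4.8 − (10.9)| = 83.90°.
A − B = 57.30 − 83.90 = -26.60°.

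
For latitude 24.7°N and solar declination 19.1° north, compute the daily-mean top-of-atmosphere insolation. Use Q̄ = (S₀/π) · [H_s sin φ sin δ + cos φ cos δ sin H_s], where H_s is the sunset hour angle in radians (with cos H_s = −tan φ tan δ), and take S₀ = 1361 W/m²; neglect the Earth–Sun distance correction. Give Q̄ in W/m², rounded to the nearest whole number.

cos H_s = −tan(24.7°) · tan(19.1°) = -0.1593, so H_s = arccos(-0.1593) = 99.17°. In radians, H_s = 1.7308.
H_s sin φ sin δ = 1.7308 × 0.4179 × 0.3272 = 0.2367.
cos φ cos δ sin H_s = 0.9085 × 0.9449 × 0.9872 = 0.8475.
Q̄ = (1361/π) × (0.2367 + 0.8475) = 433.22 × 1.0842 = 469.70 W/m².

470 W/m²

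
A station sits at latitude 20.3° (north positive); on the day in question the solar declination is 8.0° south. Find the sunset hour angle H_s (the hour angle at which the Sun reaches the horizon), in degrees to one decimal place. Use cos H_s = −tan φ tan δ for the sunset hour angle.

The sunset hour angle satisfies cos H_s = −tan φ tan δ = 0.0520, giving H_s = 87.02°.

87.0°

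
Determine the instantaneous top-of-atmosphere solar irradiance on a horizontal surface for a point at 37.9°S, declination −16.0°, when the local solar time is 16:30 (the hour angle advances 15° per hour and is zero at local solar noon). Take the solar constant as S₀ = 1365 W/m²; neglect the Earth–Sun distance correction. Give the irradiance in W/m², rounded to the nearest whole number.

Hour angle H = 15° × (16.5 − 12) = 67.50°.
cos θ_z = sin φ sin δ + cos φ cos δ cos H = (-0.6143)(-0.2756) + (0.7891)(0.9613)(0.3827) = 0.4596.
Top-of-atmosphere irradiance = S₀ cos θ_z = 1365 × 0.4596 = 627.35 W/m².

627 W/m²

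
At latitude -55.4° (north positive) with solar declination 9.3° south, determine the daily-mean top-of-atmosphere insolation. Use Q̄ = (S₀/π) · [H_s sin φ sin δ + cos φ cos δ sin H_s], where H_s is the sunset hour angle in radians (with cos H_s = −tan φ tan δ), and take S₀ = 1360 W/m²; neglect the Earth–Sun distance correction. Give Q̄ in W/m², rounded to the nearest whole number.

−tan φ tan δ = −(-1.4496)(-0.1638) = -0.2374; H_s = arccos(-0.2374) = 103.73°. In radians, H_s = 1.8104.
H_s sin φ sin δ = 1.8104 × -0.8231 × -0.1616 = 0.2408.
cos φ cos δ sin H_s = 0.5678 × 0.9869 × 0.9714 = 0.5443.
Q̄ = (1360/π) × (0.2408 + 0.5443) = 432.90 × 0.7851 = 339.87 W/m².

340 W/m²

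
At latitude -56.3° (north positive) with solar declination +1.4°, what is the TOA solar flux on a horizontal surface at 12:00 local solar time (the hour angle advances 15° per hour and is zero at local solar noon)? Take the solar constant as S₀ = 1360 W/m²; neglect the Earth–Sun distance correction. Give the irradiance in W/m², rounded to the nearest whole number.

Hour angle H = 15° × (12 − 12) = 0.00°.
cos θ_z = sin(-56.3°) sin(1.4°) + cos(-56.3°) cos(1.4°) cos(0.00°) = -0.0203 + 0.5547 = 0.5344.
Top-of-atmosphere irradiance = S₀ cos θ_z = 1360 × 0.5344 = 726.78 W/m².

727 W/m²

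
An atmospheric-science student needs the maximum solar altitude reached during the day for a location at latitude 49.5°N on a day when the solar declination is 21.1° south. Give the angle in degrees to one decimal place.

19.4°

At local solar noon the hour angle is zero, so the elevation is 90° − |φ − δ| = 90° − |49.5° − (-21.1°)| = 90° − 70.6° = 19.4°.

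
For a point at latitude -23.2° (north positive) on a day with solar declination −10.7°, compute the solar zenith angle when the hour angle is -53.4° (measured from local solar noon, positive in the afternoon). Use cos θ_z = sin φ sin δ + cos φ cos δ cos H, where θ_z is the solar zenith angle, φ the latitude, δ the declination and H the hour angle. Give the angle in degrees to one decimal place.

cos θ_z = sin φ sin δ + cos φ cos δ cos H = (-0.3939)(-0.1857) + (0.9191)(0.9826)(0.5962) = 0.6116.
θ_z = arccos(0.6116) = 52.29°.

52.3°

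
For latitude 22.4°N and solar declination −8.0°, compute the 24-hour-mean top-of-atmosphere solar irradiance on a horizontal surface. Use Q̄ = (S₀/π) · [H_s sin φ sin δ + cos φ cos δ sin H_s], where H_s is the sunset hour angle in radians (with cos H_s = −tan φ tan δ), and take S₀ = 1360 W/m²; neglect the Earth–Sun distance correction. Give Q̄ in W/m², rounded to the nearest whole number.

The sunset hour angle satisfies cos H_s = −tan φ tan δ = 0.0579, giving H_s = 86.68°. In radians, H_s = 1.5129.
H_s sin φ sin δ = 1.5129 × 0.3811 × -0.1392 = -0.0803.
cos φ cos δ sin H_s = 0.9245 × 0.9903 × 0.9983 = 0.9140.
Q̄ = (1360/π) × (-0.0803 + 0.9140) = 432.90 × 0.8337 = 360.91 W/m².

361 W/m²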